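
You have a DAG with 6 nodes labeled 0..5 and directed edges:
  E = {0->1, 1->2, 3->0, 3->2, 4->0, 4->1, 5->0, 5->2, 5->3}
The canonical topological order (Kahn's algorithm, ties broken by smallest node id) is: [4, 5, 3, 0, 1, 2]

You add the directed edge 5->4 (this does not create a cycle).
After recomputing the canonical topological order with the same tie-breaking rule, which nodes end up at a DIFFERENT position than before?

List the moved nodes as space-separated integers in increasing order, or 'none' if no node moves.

Answer: 3 4 5

Derivation:
Old toposort: [4, 5, 3, 0, 1, 2]
Added edge 5->4
Recompute Kahn (smallest-id tiebreak):
  initial in-degrees: [3, 2, 3, 1, 1, 0]
  ready (indeg=0): [5]
  pop 5: indeg[0]->2; indeg[2]->2; indeg[3]->0; indeg[4]->0 | ready=[3, 4] | order so far=[5]
  pop 3: indeg[0]->1; indeg[2]->1 | ready=[4] | order so far=[5, 3]
  pop 4: indeg[0]->0; indeg[1]->1 | ready=[0] | order so far=[5, 3, 4]
  pop 0: indeg[1]->0 | ready=[1] | order so far=[5, 3, 4, 0]
  pop 1: indeg[2]->0 | ready=[2] | order so far=[5, 3, 4, 0, 1]
  pop 2: no out-edges | ready=[] | order so far=[5, 3, 4, 0, 1, 2]
New canonical toposort: [5, 3, 4, 0, 1, 2]
Compare positions:
  Node 0: index 3 -> 3 (same)
  Node 1: index 4 -> 4 (same)
  Node 2: index 5 -> 5 (same)
  Node 3: index 2 -> 1 (moved)
  Node 4: index 0 -> 2 (moved)
  Node 5: index 1 -> 0 (moved)
Nodes that changed position: 3 4 5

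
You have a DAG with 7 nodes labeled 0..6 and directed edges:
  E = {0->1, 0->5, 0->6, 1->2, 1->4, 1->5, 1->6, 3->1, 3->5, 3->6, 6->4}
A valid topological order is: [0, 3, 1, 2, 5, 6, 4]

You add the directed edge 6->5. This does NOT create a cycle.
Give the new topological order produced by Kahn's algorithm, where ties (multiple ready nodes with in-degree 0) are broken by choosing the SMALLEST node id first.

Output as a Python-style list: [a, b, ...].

Old toposort: [0, 3, 1, 2, 5, 6, 4]
Added edge: 6->5
Position of 6 (5) > position of 5 (4). Must reorder: 6 must now come before 5.
Run Kahn's algorithm (break ties by smallest node id):
  initial in-degrees: [0, 2, 1, 0, 2, 4, 3]
  ready (indeg=0): [0, 3]
  pop 0: indeg[1]->1; indeg[5]->3; indeg[6]->2 | ready=[3] | order so far=[0]
  pop 3: indeg[1]->0; indeg[5]->2; indeg[6]->1 | ready=[1] | order so far=[0, 3]
  pop 1: indeg[2]->0; indeg[4]->1; indeg[5]->1; indeg[6]->0 | ready=[2, 6] | order so far=[0, 3, 1]
  pop 2: no out-edges | ready=[6] | order so far=[0, 3, 1, 2]
  pop 6: indeg[4]->0; indeg[5]->0 | ready=[4, 5] | order so far=[0, 3, 1, 2, 6]
  pop 4: no out-edges | ready=[5] | order so far=[0, 3, 1, 2, 6, 4]
  pop 5: no out-edges | ready=[] | order so far=[0, 3, 1, 2, 6, 4, 5]
  Result: [0, 3, 1, 2, 6, 4, 5]

Answer: [0, 3, 1, 2, 6, 4, 5]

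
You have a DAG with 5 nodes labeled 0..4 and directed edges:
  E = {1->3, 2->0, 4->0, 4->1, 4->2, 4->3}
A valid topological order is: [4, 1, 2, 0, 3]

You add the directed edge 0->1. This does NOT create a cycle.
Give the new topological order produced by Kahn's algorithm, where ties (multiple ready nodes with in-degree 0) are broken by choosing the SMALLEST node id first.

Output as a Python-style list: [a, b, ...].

Old toposort: [4, 1, 2, 0, 3]
Added edge: 0->1
Position of 0 (3) > position of 1 (1). Must reorder: 0 must now come before 1.
Run Kahn's algorithm (break ties by smallest node id):
  initial in-degrees: [2, 2, 1, 2, 0]
  ready (indeg=0): [4]
  pop 4: indeg[0]->1; indeg[1]->1; indeg[2]->0; indeg[3]->1 | ready=[2] | order so far=[4]
  pop 2: indeg[0]->0 | ready=[0] | order so far=[4, 2]
  pop 0: indeg[1]->0 | ready=[1] | order so far=[4, 2, 0]
  pop 1: indeg[3]->0 | ready=[3] | order so far=[4, 2, 0, 1]
  pop 3: no out-edges | ready=[] | order so far=[4, 2, 0, 1, 3]
  Result: [4, 2, 0, 1, 3]

Answer: [4, 2, 0, 1, 3]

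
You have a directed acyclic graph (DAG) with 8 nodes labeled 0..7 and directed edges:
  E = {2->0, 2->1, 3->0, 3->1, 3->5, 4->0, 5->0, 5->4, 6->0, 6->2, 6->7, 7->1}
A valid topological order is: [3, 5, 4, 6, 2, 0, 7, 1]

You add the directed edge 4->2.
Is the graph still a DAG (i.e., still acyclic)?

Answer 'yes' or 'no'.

Given toposort: [3, 5, 4, 6, 2, 0, 7, 1]
Position of 4: index 2; position of 2: index 4
New edge 4->2: forward
Forward edge: respects the existing order. Still a DAG, same toposort still valid.
Still a DAG? yes

Answer: yes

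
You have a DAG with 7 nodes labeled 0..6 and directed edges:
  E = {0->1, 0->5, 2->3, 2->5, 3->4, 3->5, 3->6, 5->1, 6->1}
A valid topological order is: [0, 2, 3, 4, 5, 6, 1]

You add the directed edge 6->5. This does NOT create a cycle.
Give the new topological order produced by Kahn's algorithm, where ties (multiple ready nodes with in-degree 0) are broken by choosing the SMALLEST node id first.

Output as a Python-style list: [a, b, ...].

Old toposort: [0, 2, 3, 4, 5, 6, 1]
Added edge: 6->5
Position of 6 (5) > position of 5 (4). Must reorder: 6 must now come before 5.
Run Kahn's algorithm (break ties by smallest node id):
  initial in-degrees: [0, 3, 0, 1, 1, 4, 1]
  ready (indeg=0): [0, 2]
  pop 0: indeg[1]->2; indeg[5]->3 | ready=[2] | order so far=[0]
  pop 2: indeg[3]->0; indeg[5]->2 | ready=[3] | order so far=[0, 2]
  pop 3: indeg[4]->0; indeg[5]->1; indeg[6]->0 | ready=[4, 6] | order so far=[0, 2, 3]
  pop 4: no out-edges | ready=[6] | order so far=[0, 2, 3, 4]
  pop 6: indeg[1]->1; indeg[5]->0 | ready=[5] | order so far=[0, 2, 3, 4, 6]
  pop 5: indeg[1]->0 | ready=[1] | order so far=[0, 2, 3, 4, 6, 5]
  pop 1: no out-edges | ready=[] | order so far=[0, 2, 3, 4, 6, 5, 1]
  Result: [0, 2, 3, 4, 6, 5, 1]

Answer: [0, 2, 3, 4, 6, 5, 1]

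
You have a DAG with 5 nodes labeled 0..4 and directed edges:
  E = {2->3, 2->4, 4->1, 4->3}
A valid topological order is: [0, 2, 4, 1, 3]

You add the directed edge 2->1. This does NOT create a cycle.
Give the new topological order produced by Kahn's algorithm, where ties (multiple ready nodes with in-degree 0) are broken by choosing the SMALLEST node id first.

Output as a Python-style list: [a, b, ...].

Old toposort: [0, 2, 4, 1, 3]
Added edge: 2->1
Position of 2 (1) < position of 1 (3). Old order still valid.
Run Kahn's algorithm (break ties by smallest node id):
  initial in-degrees: [0, 2, 0, 2, 1]
  ready (indeg=0): [0, 2]
  pop 0: no out-edges | ready=[2] | order so far=[0]
  pop 2: indeg[1]->1; indeg[3]->1; indeg[4]->0 | ready=[4] | order so far=[0, 2]
  pop 4: indeg[1]->0; indeg[3]->0 | ready=[1, 3] | order so far=[0, 2, 4]
  pop 1: no out-edges | ready=[3] | order so far=[0, 2, 4, 1]
  pop 3: no out-edges | ready=[] | order so far=[0, 2, 4, 1, 3]
  Result: [0, 2, 4, 1, 3]

Answer: [0, 2, 4, 1, 3]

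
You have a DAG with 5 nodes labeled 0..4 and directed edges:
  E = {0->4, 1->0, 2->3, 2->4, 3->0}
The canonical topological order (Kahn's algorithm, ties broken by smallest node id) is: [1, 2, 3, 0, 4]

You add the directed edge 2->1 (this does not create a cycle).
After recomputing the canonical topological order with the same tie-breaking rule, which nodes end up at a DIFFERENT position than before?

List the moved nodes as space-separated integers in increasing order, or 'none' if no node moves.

Answer: 1 2

Derivation:
Old toposort: [1, 2, 3, 0, 4]
Added edge 2->1
Recompute Kahn (smallest-id tiebreak):
  initial in-degrees: [2, 1, 0, 1, 2]
  ready (indeg=0): [2]
  pop 2: indeg[1]->0; indeg[3]->0; indeg[4]->1 | ready=[1, 3] | order so far=[2]
  pop 1: indeg[0]->1 | ready=[3] | order so far=[2, 1]
  pop 3: indeg[0]->0 | ready=[0] | order so far=[2, 1, 3]
  pop 0: indeg[4]->0 | ready=[4] | order so far=[2, 1, 3, 0]
  pop 4: no out-edges | ready=[] | order so far=[2, 1, 3, 0, 4]
New canonical toposort: [2, 1, 3, 0, 4]
Compare positions:
  Node 0: index 3 -> 3 (same)
  Node 1: index 0 -> 1 (moved)
  Node 2: index 1 -> 0 (moved)
  Node 3: index 2 -> 2 (same)
  Node 4: index 4 -> 4 (same)
Nodes that changed position: 1 2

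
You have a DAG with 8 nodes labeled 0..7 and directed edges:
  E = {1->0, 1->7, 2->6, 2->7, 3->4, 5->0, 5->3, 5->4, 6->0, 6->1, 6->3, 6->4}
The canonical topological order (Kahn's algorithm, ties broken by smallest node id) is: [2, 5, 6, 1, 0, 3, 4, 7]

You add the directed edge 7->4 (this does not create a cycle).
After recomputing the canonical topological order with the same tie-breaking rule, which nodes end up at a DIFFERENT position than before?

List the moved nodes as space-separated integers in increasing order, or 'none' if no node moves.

Answer: 4 7

Derivation:
Old toposort: [2, 5, 6, 1, 0, 3, 4, 7]
Added edge 7->4
Recompute Kahn (smallest-id tiebreak):
  initial in-degrees: [3, 1, 0, 2, 4, 0, 1, 2]
  ready (indeg=0): [2, 5]
  pop 2: indeg[6]->0; indeg[7]->1 | ready=[5, 6] | order so far=[2]
  pop 5: indeg[0]->2; indeg[3]->1; indeg[4]->3 | ready=[6] | order so far=[2, 5]
  pop 6: indeg[0]->1; indeg[1]->0; indeg[3]->0; indeg[4]->2 | ready=[1, 3] | order so far=[2, 5, 6]
  pop 1: indeg[0]->0; indeg[7]->0 | ready=[0, 3, 7] | order so far=[2, 5, 6, 1]
  pop 0: no out-edges | ready=[3, 7] | order so far=[2, 5, 6, 1, 0]
  pop 3: indeg[4]->1 | ready=[7] | order so far=[2, 5, 6, 1, 0, 3]
  pop 7: indeg[4]->0 | ready=[4] | order so far=[2, 5, 6, 1, 0, 3, 7]
  pop 4: no out-edges | ready=[] | order so far=[2, 5, 6, 1, 0, 3, 7, 4]
New canonical toposort: [2, 5, 6, 1, 0, 3, 7, 4]
Compare positions:
  Node 0: index 4 -> 4 (same)
  Node 1: index 3 -> 3 (same)
  Node 2: index 0 -> 0 (same)
  Node 3: index 5 -> 5 (same)
  Node 4: index 6 -> 7 (moved)
  Node 5: index 1 -> 1 (same)
  Node 6: index 2 -> 2 (same)
  Node 7: index 7 -> 6 (moved)
Nodes that changed position: 4 7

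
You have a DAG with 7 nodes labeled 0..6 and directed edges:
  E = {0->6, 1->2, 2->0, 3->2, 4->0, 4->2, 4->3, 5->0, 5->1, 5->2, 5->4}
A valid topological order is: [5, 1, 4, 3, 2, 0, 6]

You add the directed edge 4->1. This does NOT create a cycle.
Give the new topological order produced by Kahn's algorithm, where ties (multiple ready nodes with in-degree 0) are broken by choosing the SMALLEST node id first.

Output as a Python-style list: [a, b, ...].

Answer: [5, 4, 1, 3, 2, 0, 6]

Derivation:
Old toposort: [5, 1, 4, 3, 2, 0, 6]
Added edge: 4->1
Position of 4 (2) > position of 1 (1). Must reorder: 4 must now come before 1.
Run Kahn's algorithm (break ties by smallest node id):
  initial in-degrees: [3, 2, 4, 1, 1, 0, 1]
  ready (indeg=0): [5]
  pop 5: indeg[0]->2; indeg[1]->1; indeg[2]->3; indeg[4]->0 | ready=[4] | order so far=[5]
  pop 4: indeg[0]->1; indeg[1]->0; indeg[2]->2; indeg[3]->0 | ready=[1, 3] | order so far=[5, 4]
  pop 1: indeg[2]->1 | ready=[3] | order so far=[5, 4, 1]
  pop 3: indeg[2]->0 | ready=[2] | order so far=[5, 4, 1, 3]
  pop 2: indeg[0]->0 | ready=[0] | order so far=[5, 4, 1, 3, 2]
  pop 0: indeg[6]->0 | ready=[6] | order so far=[5, 4, 1, 3, 2, 0]
  pop 6: no out-edges | ready=[] | order so far=[5, 4, 1, 3, 2, 0, 6]
  Result: [5, 4, 1, 3, 2, 0, 6]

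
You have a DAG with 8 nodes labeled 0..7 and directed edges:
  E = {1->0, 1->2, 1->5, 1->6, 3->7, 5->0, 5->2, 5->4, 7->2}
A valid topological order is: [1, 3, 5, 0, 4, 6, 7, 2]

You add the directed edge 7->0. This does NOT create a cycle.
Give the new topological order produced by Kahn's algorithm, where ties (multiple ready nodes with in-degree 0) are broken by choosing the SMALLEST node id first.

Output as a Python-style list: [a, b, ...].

Old toposort: [1, 3, 5, 0, 4, 6, 7, 2]
Added edge: 7->0
Position of 7 (6) > position of 0 (3). Must reorder: 7 must now come before 0.
Run Kahn's algorithm (break ties by smallest node id):
  initial in-degrees: [3, 0, 3, 0, 1, 1, 1, 1]
  ready (indeg=0): [1, 3]
  pop 1: indeg[0]->2; indeg[2]->2; indeg[5]->0; indeg[6]->0 | ready=[3, 5, 6] | order so far=[1]
  pop 3: indeg[7]->0 | ready=[5, 6, 7] | order so far=[1, 3]
  pop 5: indeg[0]->1; indeg[2]->1; indeg[4]->0 | ready=[4, 6, 7] | order so far=[1, 3, 5]
  pop 4: no out-edges | ready=[6, 7] | order so far=[1, 3, 5, 4]
  pop 6: no out-edges | ready=[7] | order so far=[1, 3, 5, 4, 6]
  pop 7: indeg[0]->0; indeg[2]->0 | ready=[0, 2] | order so far=[1, 3, 5, 4, 6, 7]
  pop 0: no out-edges | ready=[2] | order so far=[1, 3, 5, 4, 6, 7, 0]
  pop 2: no out-edges | ready=[] | order so far=[1, 3, 5, 4, 6, 7, 0, 2]
  Result: [1, 3, 5, 4, 6, 7, 0, 2]

Answer: [1, 3, 5, 4, 6, 7, 0, 2]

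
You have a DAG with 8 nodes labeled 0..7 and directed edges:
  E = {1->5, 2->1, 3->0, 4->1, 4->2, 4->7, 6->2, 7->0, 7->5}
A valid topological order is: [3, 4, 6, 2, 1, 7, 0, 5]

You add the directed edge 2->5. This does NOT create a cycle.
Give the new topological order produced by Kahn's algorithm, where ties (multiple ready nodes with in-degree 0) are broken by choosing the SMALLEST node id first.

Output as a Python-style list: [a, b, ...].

Answer: [3, 4, 6, 2, 1, 7, 0, 5]

Derivation:
Old toposort: [3, 4, 6, 2, 1, 7, 0, 5]
Added edge: 2->5
Position of 2 (3) < position of 5 (7). Old order still valid.
Run Kahn's algorithm (break ties by smallest node id):
  initial in-degrees: [2, 2, 2, 0, 0, 3, 0, 1]
  ready (indeg=0): [3, 4, 6]
  pop 3: indeg[0]->1 | ready=[4, 6] | order so far=[3]
  pop 4: indeg[1]->1; indeg[2]->1; indeg[7]->0 | ready=[6, 7] | order so far=[3, 4]
  pop 6: indeg[2]->0 | ready=[2, 7] | order so far=[3, 4, 6]
  pop 2: indeg[1]->0; indeg[5]->2 | ready=[1, 7] | order so far=[3, 4, 6, 2]
  pop 1: indeg[5]->1 | ready=[7] | order so far=[3, 4, 6, 2, 1]
  pop 7: indeg[0]->0; indeg[5]->0 | ready=[0, 5] | order so far=[3, 4, 6, 2, 1, 7]
  pop 0: no out-edges | ready=[5] | order so far=[3, 4, 6, 2, 1, 7, 0]
  pop 5: no out-edges | ready=[] | order so far=[3, 4, 6, 2, 1, 7, 0, 5]
  Result: [3, 4, 6, 2, 1, 7, 0, 5]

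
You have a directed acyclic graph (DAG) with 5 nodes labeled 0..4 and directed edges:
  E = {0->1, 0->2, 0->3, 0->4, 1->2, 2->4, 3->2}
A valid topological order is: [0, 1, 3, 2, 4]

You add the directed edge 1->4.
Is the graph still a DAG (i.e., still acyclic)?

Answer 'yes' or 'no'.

Given toposort: [0, 1, 3, 2, 4]
Position of 1: index 1; position of 4: index 4
New edge 1->4: forward
Forward edge: respects the existing order. Still a DAG, same toposort still valid.
Still a DAG? yes

Answer: yes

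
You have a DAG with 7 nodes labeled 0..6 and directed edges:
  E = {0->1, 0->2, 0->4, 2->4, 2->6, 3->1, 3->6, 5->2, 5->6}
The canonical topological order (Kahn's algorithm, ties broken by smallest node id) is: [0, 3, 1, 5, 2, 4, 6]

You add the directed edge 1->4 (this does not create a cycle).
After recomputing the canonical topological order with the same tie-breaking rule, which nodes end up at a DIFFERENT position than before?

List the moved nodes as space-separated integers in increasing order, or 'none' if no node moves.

Old toposort: [0, 3, 1, 5, 2, 4, 6]
Added edge 1->4
Recompute Kahn (smallest-id tiebreak):
  initial in-degrees: [0, 2, 2, 0, 3, 0, 3]
  ready (indeg=0): [0, 3, 5]
  pop 0: indeg[1]->1; indeg[2]->1; indeg[4]->2 | ready=[3, 5] | order so far=[0]
  pop 3: indeg[1]->0; indeg[6]->2 | ready=[1, 5] | order so far=[0, 3]
  pop 1: indeg[4]->1 | ready=[5] | order so far=[0, 3, 1]
  pop 5: indeg[2]->0; indeg[6]->1 | ready=[2] | order so far=[0, 3, 1, 5]
  pop 2: indeg[4]->0; indeg[6]->0 | ready=[4, 6] | order so far=[0, 3, 1, 5, 2]
  pop 4: no out-edges | ready=[6] | order so far=[0, 3, 1, 5, 2, 4]
  pop 6: no out-edges | ready=[] | order so far=[0, 3, 1, 5, 2, 4, 6]
New canonical toposort: [0, 3, 1, 5, 2, 4, 6]
Compare positions:
  Node 0: index 0 -> 0 (same)
  Node 1: index 2 -> 2 (same)
  Node 2: index 4 -> 4 (same)
  Node 3: index 1 -> 1 (same)
  Node 4: index 5 -> 5 (same)
  Node 5: index 3 -> 3 (same)
  Node 6: index 6 -> 6 (same)
Nodes that changed position: none

Answer: none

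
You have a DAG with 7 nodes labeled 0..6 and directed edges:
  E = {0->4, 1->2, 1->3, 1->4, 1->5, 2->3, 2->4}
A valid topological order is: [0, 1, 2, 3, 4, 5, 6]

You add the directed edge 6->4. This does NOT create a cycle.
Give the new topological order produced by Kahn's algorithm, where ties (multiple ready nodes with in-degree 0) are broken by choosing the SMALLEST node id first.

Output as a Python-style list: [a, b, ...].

Old toposort: [0, 1, 2, 3, 4, 5, 6]
Added edge: 6->4
Position of 6 (6) > position of 4 (4). Must reorder: 6 must now come before 4.
Run Kahn's algorithm (break ties by smallest node id):
  initial in-degrees: [0, 0, 1, 2, 4, 1, 0]
  ready (indeg=0): [0, 1, 6]
  pop 0: indeg[4]->3 | ready=[1, 6] | order so far=[0]
  pop 1: indeg[2]->0; indeg[3]->1; indeg[4]->2; indeg[5]->0 | ready=[2, 5, 6] | order so far=[0, 1]
  pop 2: indeg[3]->0; indeg[4]->1 | ready=[3, 5, 6] | order so far=[0, 1, 2]
  pop 3: no out-edges | ready=[5, 6] | order so far=[0, 1, 2, 3]
  pop 5: no out-edges | ready=[6] | order so far=[0, 1, 2, 3, 5]
  pop 6: indeg[4]->0 | ready=[4] | order so far=[0, 1, 2, 3, 5, 6]
  pop 4: no out-edges | ready=[] | order so far=[0, 1, 2, 3, 5, 6, 4]
  Result: [0, 1, 2, 3, 5, 6, 4]

Answer: [0, 1, 2, 3, 5, 6, 4]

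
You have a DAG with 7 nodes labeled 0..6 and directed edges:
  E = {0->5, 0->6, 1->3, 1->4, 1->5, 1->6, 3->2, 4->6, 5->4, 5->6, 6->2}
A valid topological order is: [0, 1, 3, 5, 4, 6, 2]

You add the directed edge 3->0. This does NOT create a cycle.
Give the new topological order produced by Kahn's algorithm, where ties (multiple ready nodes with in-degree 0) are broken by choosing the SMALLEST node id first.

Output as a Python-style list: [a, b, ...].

Answer: [1, 3, 0, 5, 4, 6, 2]

Derivation:
Old toposort: [0, 1, 3, 5, 4, 6, 2]
Added edge: 3->0
Position of 3 (2) > position of 0 (0). Must reorder: 3 must now come before 0.
Run Kahn's algorithm (break ties by smallest node id):
  initial in-degrees: [1, 0, 2, 1, 2, 2, 4]
  ready (indeg=0): [1]
  pop 1: indeg[3]->0; indeg[4]->1; indeg[5]->1; indeg[6]->3 | ready=[3] | order so far=[1]
  pop 3: indeg[0]->0; indeg[2]->1 | ready=[0] | order so far=[1, 3]
  pop 0: indeg[5]->0; indeg[6]->2 | ready=[5] | order so far=[1, 3, 0]
  pop 5: indeg[4]->0; indeg[6]->1 | ready=[4] | order so far=[1, 3, 0, 5]
  pop 4: indeg[6]->0 | ready=[6] | order so far=[1, 3, 0, 5, 4]
  pop 6: indeg[2]->0 | ready=[2] | order so far=[1, 3, 0, 5, 4, 6]
  pop 2: no out-edges | ready=[] | order so far=[1, 3, 0, 5, 4, 6, 2]
  Result: [1, 3, 0, 5, 4, 6, 2]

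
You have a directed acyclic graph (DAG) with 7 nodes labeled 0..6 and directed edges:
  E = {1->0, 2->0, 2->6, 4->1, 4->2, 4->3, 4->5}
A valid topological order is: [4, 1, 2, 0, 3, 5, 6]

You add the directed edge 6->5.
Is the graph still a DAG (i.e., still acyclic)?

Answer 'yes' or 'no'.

Given toposort: [4, 1, 2, 0, 3, 5, 6]
Position of 6: index 6; position of 5: index 5
New edge 6->5: backward (u after v in old order)
Backward edge: old toposort is now invalid. Check if this creates a cycle.
Does 5 already reach 6? Reachable from 5: [5]. NO -> still a DAG (reorder needed).
Still a DAG? yes

Answer: yes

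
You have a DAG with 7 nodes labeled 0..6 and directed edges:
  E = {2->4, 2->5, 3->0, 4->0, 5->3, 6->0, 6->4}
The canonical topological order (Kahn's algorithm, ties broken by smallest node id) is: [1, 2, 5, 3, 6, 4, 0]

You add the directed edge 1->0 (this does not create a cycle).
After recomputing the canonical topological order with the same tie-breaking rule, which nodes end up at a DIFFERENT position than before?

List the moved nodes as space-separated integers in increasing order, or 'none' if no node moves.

Old toposort: [1, 2, 5, 3, 6, 4, 0]
Added edge 1->0
Recompute Kahn (smallest-id tiebreak):
  initial in-degrees: [4, 0, 0, 1, 2, 1, 0]
  ready (indeg=0): [1, 2, 6]
  pop 1: indeg[0]->3 | ready=[2, 6] | order so far=[1]
  pop 2: indeg[4]->1; indeg[5]->0 | ready=[5, 6] | order so far=[1, 2]
  pop 5: indeg[3]->0 | ready=[3, 6] | order so far=[1, 2, 5]
  pop 3: indeg[0]->2 | ready=[6] | order so far=[1, 2, 5, 3]
  pop 6: indeg[0]->1; indeg[4]->0 | ready=[4] | order so far=[1, 2, 5, 3, 6]
  pop 4: indeg[0]->0 | ready=[0] | order so far=[1, 2, 5, 3, 6, 4]
  pop 0: no out-edges | ready=[] | order so far=[1, 2, 5, 3, 6, 4, 0]
New canonical toposort: [1, 2, 5, 3, 6, 4, 0]
Compare positions:
  Node 0: index 6 -> 6 (same)
  Node 1: index 0 -> 0 (same)
  Node 2: index 1 -> 1 (same)
  Node 3: index 3 -> 3 (same)
  Node 4: index 5 -> 5 (same)
  Node 5: index 2 -> 2 (same)
  Node 6: index 4 -> 4 (same)
Nodes that changed position: none

Answer: none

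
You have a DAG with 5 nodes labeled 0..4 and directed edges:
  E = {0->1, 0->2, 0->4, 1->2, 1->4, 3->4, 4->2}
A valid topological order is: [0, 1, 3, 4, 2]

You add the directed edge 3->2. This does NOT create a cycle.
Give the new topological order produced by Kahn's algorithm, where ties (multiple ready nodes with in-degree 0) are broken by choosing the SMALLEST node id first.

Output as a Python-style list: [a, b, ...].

Old toposort: [0, 1, 3, 4, 2]
Added edge: 3->2
Position of 3 (2) < position of 2 (4). Old order still valid.
Run Kahn's algorithm (break ties by smallest node id):
  initial in-degrees: [0, 1, 4, 0, 3]
  ready (indeg=0): [0, 3]
  pop 0: indeg[1]->0; indeg[2]->3; indeg[4]->2 | ready=[1, 3] | order so far=[0]
  pop 1: indeg[2]->2; indeg[4]->1 | ready=[3] | order so far=[0, 1]
  pop 3: indeg[2]->1; indeg[4]->0 | ready=[4] | order so far=[0, 1, 3]
  pop 4: indeg[2]->0 | ready=[2] | order so far=[0, 1, 3, 4]
  pop 2: no out-edges | ready=[] | order so far=[0, 1, 3, 4, 2]
  Result: [0, 1, 3, 4, 2]

Answer: [0, 1, 3, 4, 2]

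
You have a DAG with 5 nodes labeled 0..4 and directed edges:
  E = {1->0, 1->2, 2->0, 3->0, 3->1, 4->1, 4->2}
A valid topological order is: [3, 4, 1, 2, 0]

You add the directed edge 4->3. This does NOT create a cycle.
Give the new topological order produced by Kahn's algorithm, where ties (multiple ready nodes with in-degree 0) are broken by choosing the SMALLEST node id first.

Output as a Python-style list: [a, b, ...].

Answer: [4, 3, 1, 2, 0]

Derivation:
Old toposort: [3, 4, 1, 2, 0]
Added edge: 4->3
Position of 4 (1) > position of 3 (0). Must reorder: 4 must now come before 3.
Run Kahn's algorithm (break ties by smallest node id):
  initial in-degrees: [3, 2, 2, 1, 0]
  ready (indeg=0): [4]
  pop 4: indeg[1]->1; indeg[2]->1; indeg[3]->0 | ready=[3] | order so far=[4]
  pop 3: indeg[0]->2; indeg[1]->0 | ready=[1] | order so far=[4, 3]
  pop 1: indeg[0]->1; indeg[2]->0 | ready=[2] | order so far=[4, 3, 1]
  pop 2: indeg[0]->0 | ready=[0] | order so far=[4, 3, 1, 2]
  pop 0: no out-edges | ready=[] | order so far=[4, 3, 1, 2, 0]
  Result: [4, 3, 1, 2, 0]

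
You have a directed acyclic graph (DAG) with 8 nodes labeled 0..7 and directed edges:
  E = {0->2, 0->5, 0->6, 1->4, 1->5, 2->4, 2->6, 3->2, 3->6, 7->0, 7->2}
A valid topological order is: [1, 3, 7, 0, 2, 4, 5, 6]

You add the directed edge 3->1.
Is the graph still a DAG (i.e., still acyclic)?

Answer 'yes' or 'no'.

Given toposort: [1, 3, 7, 0, 2, 4, 5, 6]
Position of 3: index 1; position of 1: index 0
New edge 3->1: backward (u after v in old order)
Backward edge: old toposort is now invalid. Check if this creates a cycle.
Does 1 already reach 3? Reachable from 1: [1, 4, 5]. NO -> still a DAG (reorder needed).
Still a DAG? yes

Answer: yes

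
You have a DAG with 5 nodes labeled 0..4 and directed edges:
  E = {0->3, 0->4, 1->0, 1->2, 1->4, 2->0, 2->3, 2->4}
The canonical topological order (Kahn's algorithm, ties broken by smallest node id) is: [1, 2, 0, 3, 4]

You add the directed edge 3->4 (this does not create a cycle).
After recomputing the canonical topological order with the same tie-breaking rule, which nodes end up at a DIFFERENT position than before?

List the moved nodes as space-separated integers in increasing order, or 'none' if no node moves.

Answer: none

Derivation:
Old toposort: [1, 2, 0, 3, 4]
Added edge 3->4
Recompute Kahn (smallest-id tiebreak):
  initial in-degrees: [2, 0, 1, 2, 4]
  ready (indeg=0): [1]
  pop 1: indeg[0]->1; indeg[2]->0; indeg[4]->3 | ready=[2] | order so far=[1]
  pop 2: indeg[0]->0; indeg[3]->1; indeg[4]->2 | ready=[0] | order so far=[1, 2]
  pop 0: indeg[3]->0; indeg[4]->1 | ready=[3] | order so far=[1, 2, 0]
  pop 3: indeg[4]->0 | ready=[4] | order so far=[1, 2, 0, 3]
  pop 4: no out-edges | ready=[] | order so far=[1, 2, 0, 3, 4]
New canonical toposort: [1, 2, 0, 3, 4]
Compare positions:
  Node 0: index 2 -> 2 (same)
  Node 1: index 0 -> 0 (same)
  Node 2: index 1 -> 1 (same)
  Node 3: index 3 -> 3 (same)
  Node 4: index 4 -> 4 (same)
Nodes that changed position: none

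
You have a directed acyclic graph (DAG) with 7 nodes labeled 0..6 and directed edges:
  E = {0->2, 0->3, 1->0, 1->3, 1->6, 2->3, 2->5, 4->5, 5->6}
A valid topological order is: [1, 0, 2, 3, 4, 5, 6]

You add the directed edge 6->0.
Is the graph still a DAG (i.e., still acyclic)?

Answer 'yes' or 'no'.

Given toposort: [1, 0, 2, 3, 4, 5, 6]
Position of 6: index 6; position of 0: index 1
New edge 6->0: backward (u after v in old order)
Backward edge: old toposort is now invalid. Check if this creates a cycle.
Does 0 already reach 6? Reachable from 0: [0, 2, 3, 5, 6]. YES -> cycle!
Still a DAG? no

Answer: no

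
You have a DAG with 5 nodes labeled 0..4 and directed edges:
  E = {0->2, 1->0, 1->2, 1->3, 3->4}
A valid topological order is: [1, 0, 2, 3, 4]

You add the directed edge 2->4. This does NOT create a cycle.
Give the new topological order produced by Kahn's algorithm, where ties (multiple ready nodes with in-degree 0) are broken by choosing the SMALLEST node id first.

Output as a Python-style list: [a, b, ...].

Old toposort: [1, 0, 2, 3, 4]
Added edge: 2->4
Position of 2 (2) < position of 4 (4). Old order still valid.
Run Kahn's algorithm (break ties by smallest node id):
  initial in-degrees: [1, 0, 2, 1, 2]
  ready (indeg=0): [1]
  pop 1: indeg[0]->0; indeg[2]->1; indeg[3]->0 | ready=[0, 3] | order so far=[1]
  pop 0: indeg[2]->0 | ready=[2, 3] | order so far=[1, 0]
  pop 2: indeg[4]->1 | ready=[3] | order so far=[1, 0, 2]
  pop 3: indeg[4]->0 | ready=[4] | order so far=[1, 0, 2, 3]
  pop 4: no out-edges | ready=[] | order so far=[1, 0, 2, 3, 4]
  Result: [1, 0, 2, 3, 4]

Answer: [1, 0, 2, 3, 4]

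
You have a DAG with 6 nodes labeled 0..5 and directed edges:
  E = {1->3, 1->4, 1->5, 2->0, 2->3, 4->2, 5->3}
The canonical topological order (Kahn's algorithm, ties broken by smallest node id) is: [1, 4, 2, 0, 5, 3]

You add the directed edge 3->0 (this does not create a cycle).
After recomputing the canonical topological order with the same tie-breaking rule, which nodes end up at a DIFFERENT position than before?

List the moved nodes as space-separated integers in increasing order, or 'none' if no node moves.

Old toposort: [1, 4, 2, 0, 5, 3]
Added edge 3->0
Recompute Kahn (smallest-id tiebreak):
  initial in-degrees: [2, 0, 1, 3, 1, 1]
  ready (indeg=0): [1]
  pop 1: indeg[3]->2; indeg[4]->0; indeg[5]->0 | ready=[4, 5] | order so far=[1]
  pop 4: indeg[2]->0 | ready=[2, 5] | order so far=[1, 4]
  pop 2: indeg[0]->1; indeg[3]->1 | ready=[5] | order so far=[1, 4, 2]
  pop 5: indeg[3]->0 | ready=[3] | order so far=[1, 4, 2, 5]
  pop 3: indeg[0]->0 | ready=[0] | order so far=[1, 4, 2, 5, 3]
  pop 0: no out-edges | ready=[] | order so far=[1, 4, 2, 5, 3, 0]
New canonical toposort: [1, 4, 2, 5, 3, 0]
Compare positions:
  Node 0: index 3 -> 5 (moved)
  Node 1: index 0 -> 0 (same)
  Node 2: index 2 -> 2 (same)
  Node 3: index 5 -> 4 (moved)
  Node 4: index 1 -> 1 (same)
  Node 5: index 4 -> 3 (moved)
Nodes that changed position: 0 3 5

Answer: 0 3 5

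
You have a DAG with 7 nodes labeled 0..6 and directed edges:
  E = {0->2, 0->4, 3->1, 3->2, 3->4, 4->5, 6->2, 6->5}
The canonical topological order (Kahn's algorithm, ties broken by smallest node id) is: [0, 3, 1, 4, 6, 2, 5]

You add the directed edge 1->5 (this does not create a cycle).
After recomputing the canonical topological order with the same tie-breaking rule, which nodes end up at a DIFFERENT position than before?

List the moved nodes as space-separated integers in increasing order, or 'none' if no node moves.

Old toposort: [0, 3, 1, 4, 6, 2, 5]
Added edge 1->5
Recompute Kahn (smallest-id tiebreak):
  initial in-degrees: [0, 1, 3, 0, 2, 3, 0]
  ready (indeg=0): [0, 3, 6]
  pop 0: indeg[2]->2; indeg[4]->1 | ready=[3, 6] | order so far=[0]
  pop 3: indeg[1]->0; indeg[2]->1; indeg[4]->0 | ready=[1, 4, 6] | order so far=[0, 3]
  pop 1: indeg[5]->2 | ready=[4, 6] | order so far=[0, 3, 1]
  pop 4: indeg[5]->1 | ready=[6] | order so far=[0, 3, 1, 4]
  pop 6: indeg[2]->0; indeg[5]->0 | ready=[2, 5] | order so far=[0, 3, 1, 4, 6]
  pop 2: no out-edges | ready=[5] | order so far=[0, 3, 1, 4, 6, 2]
  pop 5: no out-edges | ready=[] | order so far=[0, 3, 1, 4, 6, 2, 5]
New canonical toposort: [0, 3, 1, 4, 6, 2, 5]
Compare positions:
  Node 0: index 0 -> 0 (same)
  Node 1: index 2 -> 2 (same)
  Node 2: index 5 -> 5 (same)
  Node 3: index 1 -> 1 (same)
  Node 4: index 3 -> 3 (same)
  Node 5: index 6 -> 6 (same)
  Node 6: index 4 -> 4 (same)
Nodes that changed position: none

Answer: none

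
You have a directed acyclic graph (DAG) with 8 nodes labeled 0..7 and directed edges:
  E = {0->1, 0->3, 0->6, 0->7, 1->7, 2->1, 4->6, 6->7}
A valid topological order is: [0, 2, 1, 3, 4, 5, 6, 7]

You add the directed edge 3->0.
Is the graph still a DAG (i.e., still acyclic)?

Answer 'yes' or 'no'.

Given toposort: [0, 2, 1, 3, 4, 5, 6, 7]
Position of 3: index 3; position of 0: index 0
New edge 3->0: backward (u after v in old order)
Backward edge: old toposort is now invalid. Check if this creates a cycle.
Does 0 already reach 3? Reachable from 0: [0, 1, 3, 6, 7]. YES -> cycle!
Still a DAG? no

Answer: no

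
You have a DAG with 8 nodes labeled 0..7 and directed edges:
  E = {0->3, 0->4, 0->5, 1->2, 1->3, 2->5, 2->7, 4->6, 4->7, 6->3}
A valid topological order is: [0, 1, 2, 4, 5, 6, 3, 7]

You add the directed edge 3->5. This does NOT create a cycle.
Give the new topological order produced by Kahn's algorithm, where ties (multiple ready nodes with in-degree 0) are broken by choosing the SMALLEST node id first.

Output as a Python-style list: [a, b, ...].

Old toposort: [0, 1, 2, 4, 5, 6, 3, 7]
Added edge: 3->5
Position of 3 (6) > position of 5 (4). Must reorder: 3 must now come before 5.
Run Kahn's algorithm (break ties by smallest node id):
  initial in-degrees: [0, 0, 1, 3, 1, 3, 1, 2]
  ready (indeg=0): [0, 1]
  pop 0: indeg[3]->2; indeg[4]->0; indeg[5]->2 | ready=[1, 4] | order so far=[0]
  pop 1: indeg[2]->0; indeg[3]->1 | ready=[2, 4] | order so far=[0, 1]
  pop 2: indeg[5]->1; indeg[7]->1 | ready=[4] | order so far=[0, 1, 2]
  pop 4: indeg[6]->0; indeg[7]->0 | ready=[6, 7] | order so far=[0, 1, 2, 4]
  pop 6: indeg[3]->0 | ready=[3, 7] | order so far=[0, 1, 2, 4, 6]
  pop 3: indeg[5]->0 | ready=[5, 7] | order so far=[0, 1, 2, 4, 6, 3]
  pop 5: no out-edges | ready=[7] | order so far=[0, 1, 2, 4, 6, 3, 5]
  pop 7: no out-edges | ready=[] | order so far=[0, 1, 2, 4, 6, 3, 5, 7]
  Result: [0, 1, 2, 4, 6, 3, 5, 7]

Answer: [0, 1, 2, 4, 6, 3, 5, 7]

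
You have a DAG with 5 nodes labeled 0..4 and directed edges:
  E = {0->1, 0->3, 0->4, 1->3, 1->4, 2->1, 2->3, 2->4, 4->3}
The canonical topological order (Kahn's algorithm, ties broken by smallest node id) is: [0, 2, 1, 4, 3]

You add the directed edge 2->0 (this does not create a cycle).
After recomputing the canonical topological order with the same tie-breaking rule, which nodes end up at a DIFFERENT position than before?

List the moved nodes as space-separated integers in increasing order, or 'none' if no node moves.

Old toposort: [0, 2, 1, 4, 3]
Added edge 2->0
Recompute Kahn (smallest-id tiebreak):
  initial in-degrees: [1, 2, 0, 4, 3]
  ready (indeg=0): [2]
  pop 2: indeg[0]->0; indeg[1]->1; indeg[3]->3; indeg[4]->2 | ready=[0] | order so far=[2]
  pop 0: indeg[1]->0; indeg[3]->2; indeg[4]->1 | ready=[1] | order so far=[2, 0]
  pop 1: indeg[3]->1; indeg[4]->0 | ready=[4] | order so far=[2, 0, 1]
  pop 4: indeg[3]->0 | ready=[3] | order so far=[2, 0, 1, 4]
  pop 3: no out-edges | ready=[] | order so far=[2, 0, 1, 4, 3]
New canonical toposort: [2, 0, 1, 4, 3]
Compare positions:
  Node 0: index 0 -> 1 (moved)
  Node 1: index 2 -> 2 (same)
  Node 2: index 1 -> 0 (moved)
  Node 3: index 4 -> 4 (same)
  Node 4: index 3 -> 3 (same)
Nodes that changed position: 0 2

Answer: 0 2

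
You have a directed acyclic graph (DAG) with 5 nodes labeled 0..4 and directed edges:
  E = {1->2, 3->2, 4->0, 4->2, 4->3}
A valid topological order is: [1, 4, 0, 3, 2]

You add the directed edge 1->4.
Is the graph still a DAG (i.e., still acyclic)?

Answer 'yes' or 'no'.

Given toposort: [1, 4, 0, 3, 2]
Position of 1: index 0; position of 4: index 1
New edge 1->4: forward
Forward edge: respects the existing order. Still a DAG, same toposort still valid.
Still a DAG? yes

Answer: yes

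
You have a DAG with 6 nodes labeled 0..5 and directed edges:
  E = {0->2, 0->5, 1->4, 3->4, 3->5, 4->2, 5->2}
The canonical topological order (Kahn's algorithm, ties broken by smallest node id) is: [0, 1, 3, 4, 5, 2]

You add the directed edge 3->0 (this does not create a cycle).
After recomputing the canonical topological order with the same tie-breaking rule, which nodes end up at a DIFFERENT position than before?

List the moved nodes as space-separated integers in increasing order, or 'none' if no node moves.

Answer: 0 1 3

Derivation:
Old toposort: [0, 1, 3, 4, 5, 2]
Added edge 3->0
Recompute Kahn (smallest-id tiebreak):
  initial in-degrees: [1, 0, 3, 0, 2, 2]
  ready (indeg=0): [1, 3]
  pop 1: indeg[4]->1 | ready=[3] | order so far=[1]
  pop 3: indeg[0]->0; indeg[4]->0; indeg[5]->1 | ready=[0, 4] | order so far=[1, 3]
  pop 0: indeg[2]->2; indeg[5]->0 | ready=[4, 5] | order so far=[1, 3, 0]
  pop 4: indeg[2]->1 | ready=[5] | order so far=[1, 3, 0, 4]
  pop 5: indeg[2]->0 | ready=[2] | order so far=[1, 3, 0, 4, 5]
  pop 2: no out-edges | ready=[] | order so far=[1, 3, 0, 4, 5, 2]
New canonical toposort: [1, 3, 0, 4, 5, 2]
Compare positions:
  Node 0: index 0 -> 2 (moved)
  Node 1: index 1 -> 0 (moved)
  Node 2: index 5 -> 5 (same)
  Node 3: index 2 -> 1 (moved)
  Node 4: index 3 -> 3 (same)
  Node 5: index 4 -> 4 (same)
Nodes that changed position: 0 1 3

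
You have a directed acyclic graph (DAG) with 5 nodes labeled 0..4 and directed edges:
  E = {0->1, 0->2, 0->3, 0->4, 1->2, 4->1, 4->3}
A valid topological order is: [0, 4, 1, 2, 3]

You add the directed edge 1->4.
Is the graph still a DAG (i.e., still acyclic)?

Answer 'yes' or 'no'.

Answer: no

Derivation:
Given toposort: [0, 4, 1, 2, 3]
Position of 1: index 2; position of 4: index 1
New edge 1->4: backward (u after v in old order)
Backward edge: old toposort is now invalid. Check if this creates a cycle.
Does 4 already reach 1? Reachable from 4: [1, 2, 3, 4]. YES -> cycle!
Still a DAG? no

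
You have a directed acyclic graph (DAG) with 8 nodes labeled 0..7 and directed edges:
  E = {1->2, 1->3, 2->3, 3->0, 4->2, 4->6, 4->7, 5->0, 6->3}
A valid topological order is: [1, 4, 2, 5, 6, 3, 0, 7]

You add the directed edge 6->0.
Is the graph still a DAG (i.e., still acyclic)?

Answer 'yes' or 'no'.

Answer: yes

Derivation:
Given toposort: [1, 4, 2, 5, 6, 3, 0, 7]
Position of 6: index 4; position of 0: index 6
New edge 6->0: forward
Forward edge: respects the existing order. Still a DAG, same toposort still valid.
Still a DAG? yes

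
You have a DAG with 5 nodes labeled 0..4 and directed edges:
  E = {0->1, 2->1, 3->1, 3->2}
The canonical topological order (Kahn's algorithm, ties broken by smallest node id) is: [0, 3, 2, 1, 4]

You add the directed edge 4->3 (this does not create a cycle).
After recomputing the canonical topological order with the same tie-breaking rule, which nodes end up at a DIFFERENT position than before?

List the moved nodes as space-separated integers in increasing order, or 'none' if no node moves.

Answer: 1 2 3 4

Derivation:
Old toposort: [0, 3, 2, 1, 4]
Added edge 4->3
Recompute Kahn (smallest-id tiebreak):
  initial in-degrees: [0, 3, 1, 1, 0]
  ready (indeg=0): [0, 4]
  pop 0: indeg[1]->2 | ready=[4] | order so far=[0]
  pop 4: indeg[3]->0 | ready=[3] | order so far=[0, 4]
  pop 3: indeg[1]->1; indeg[2]->0 | ready=[2] | order so far=[0, 4, 3]
  pop 2: indeg[1]->0 | ready=[1] | order so far=[0, 4, 3, 2]
  pop 1: no out-edges | ready=[] | order so far=[0, 4, 3, 2, 1]
New canonical toposort: [0, 4, 3, 2, 1]
Compare positions:
  Node 0: index 0 -> 0 (same)
  Node 1: index 3 -> 4 (moved)
  Node 2: index 2 -> 3 (moved)
  Node 3: index 1 -> 2 (moved)
  Node 4: index 4 -> 1 (moved)
Nodes that changed position: 1 2 3 4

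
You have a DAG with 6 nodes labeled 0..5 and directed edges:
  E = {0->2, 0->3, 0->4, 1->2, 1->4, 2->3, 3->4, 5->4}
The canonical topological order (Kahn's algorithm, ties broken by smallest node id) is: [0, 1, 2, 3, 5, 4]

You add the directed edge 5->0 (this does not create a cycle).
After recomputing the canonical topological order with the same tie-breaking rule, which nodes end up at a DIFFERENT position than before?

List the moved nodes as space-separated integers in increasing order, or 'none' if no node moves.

Answer: 0 1 2 3 5

Derivation:
Old toposort: [0, 1, 2, 3, 5, 4]
Added edge 5->0
Recompute Kahn (smallest-id tiebreak):
  initial in-degrees: [1, 0, 2, 2, 4, 0]
  ready (indeg=0): [1, 5]
  pop 1: indeg[2]->1; indeg[4]->3 | ready=[5] | order so far=[1]
  pop 5: indeg[0]->0; indeg[4]->2 | ready=[0] | order so far=[1, 5]
  pop 0: indeg[2]->0; indeg[3]->1; indeg[4]->1 | ready=[2] | order so far=[1, 5, 0]
  pop 2: indeg[3]->0 | ready=[3] | order so far=[1, 5, 0, 2]
  pop 3: indeg[4]->0 | ready=[4] | order so far=[1, 5, 0, 2, 3]
  pop 4: no out-edges | ready=[] | order so far=[1, 5, 0, 2, 3, 4]
New canonical toposort: [1, 5, 0, 2, 3, 4]
Compare positions:
  Node 0: index 0 -> 2 (moved)
  Node 1: index 1 -> 0 (moved)
  Node 2: index 2 -> 3 (moved)
  Node 3: index 3 -> 4 (moved)
  Node 4: index 5 -> 5 (same)
  Node 5: index 4 -> 1 (moved)
Nodes that changed position: 0 1 2 3 5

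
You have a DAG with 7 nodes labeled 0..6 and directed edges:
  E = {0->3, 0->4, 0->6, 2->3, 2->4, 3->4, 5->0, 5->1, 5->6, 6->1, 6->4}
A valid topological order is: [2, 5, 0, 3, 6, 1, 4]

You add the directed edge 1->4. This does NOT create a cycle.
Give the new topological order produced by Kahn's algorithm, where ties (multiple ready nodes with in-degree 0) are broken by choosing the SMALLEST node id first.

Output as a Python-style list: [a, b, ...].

Answer: [2, 5, 0, 3, 6, 1, 4]

Derivation:
Old toposort: [2, 5, 0, 3, 6, 1, 4]
Added edge: 1->4
Position of 1 (5) < position of 4 (6). Old order still valid.
Run Kahn's algorithm (break ties by smallest node id):
  initial in-degrees: [1, 2, 0, 2, 5, 0, 2]
  ready (indeg=0): [2, 5]
  pop 2: indeg[3]->1; indeg[4]->4 | ready=[5] | order so far=[2]
  pop 5: indeg[0]->0; indeg[1]->1; indeg[6]->1 | ready=[0] | order so far=[2, 5]
  pop 0: indeg[3]->0; indeg[4]->3; indeg[6]->0 | ready=[3, 6] | order so far=[2, 5, 0]
  pop 3: indeg[4]->2 | ready=[6] | order so far=[2, 5, 0, 3]
  pop 6: indeg[1]->0; indeg[4]->1 | ready=[1] | order so far=[2, 5, 0, 3, 6]
  pop 1: indeg[4]->0 | ready=[4] | order so far=[2, 5, 0, 3, 6, 1]
  pop 4: no out-edges | ready=[] | order so far=[2, 5, 0, 3, 6, 1, 4]
  Result: [2, 5, 0, 3, 6, 1, 4]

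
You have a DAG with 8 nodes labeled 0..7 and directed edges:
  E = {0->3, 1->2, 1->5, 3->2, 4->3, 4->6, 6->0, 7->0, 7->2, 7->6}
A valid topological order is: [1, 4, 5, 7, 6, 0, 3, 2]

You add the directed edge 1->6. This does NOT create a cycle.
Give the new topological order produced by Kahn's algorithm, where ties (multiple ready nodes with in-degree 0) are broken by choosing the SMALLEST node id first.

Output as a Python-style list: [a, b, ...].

Old toposort: [1, 4, 5, 7, 6, 0, 3, 2]
Added edge: 1->6
Position of 1 (0) < position of 6 (4). Old order still valid.
Run Kahn's algorithm (break ties by smallest node id):
  initial in-degrees: [2, 0, 3, 2, 0, 1, 3, 0]
  ready (indeg=0): [1, 4, 7]
  pop 1: indeg[2]->2; indeg[5]->0; indeg[6]->2 | ready=[4, 5, 7] | order so far=[1]
  pop 4: indeg[3]->1; indeg[6]->1 | ready=[5, 7] | order so far=[1, 4]
  pop 5: no out-edges | ready=[7] | order so far=[1, 4, 5]
  pop 7: indeg[0]->1; indeg[2]->1; indeg[6]->0 | ready=[6] | order so far=[1, 4, 5, 7]
  pop 6: indeg[0]->0 | ready=[0] | order so far=[1, 4, 5, 7, 6]
  pop 0: indeg[3]->0 | ready=[3] | order so far=[1, 4, 5, 7, 6, 0]
  pop 3: indeg[2]->0 | ready=[2] | order so far=[1, 4, 5, 7, 6, 0, 3]
  pop 2: no out-edges | ready=[] | order so far=[1, 4, 5, 7, 6, 0, 3, 2]
  Result: [1, 4, 5, 7, 6, 0, 3, 2]

Answer: [1, 4, 5, 7, 6, 0, 3, 2]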